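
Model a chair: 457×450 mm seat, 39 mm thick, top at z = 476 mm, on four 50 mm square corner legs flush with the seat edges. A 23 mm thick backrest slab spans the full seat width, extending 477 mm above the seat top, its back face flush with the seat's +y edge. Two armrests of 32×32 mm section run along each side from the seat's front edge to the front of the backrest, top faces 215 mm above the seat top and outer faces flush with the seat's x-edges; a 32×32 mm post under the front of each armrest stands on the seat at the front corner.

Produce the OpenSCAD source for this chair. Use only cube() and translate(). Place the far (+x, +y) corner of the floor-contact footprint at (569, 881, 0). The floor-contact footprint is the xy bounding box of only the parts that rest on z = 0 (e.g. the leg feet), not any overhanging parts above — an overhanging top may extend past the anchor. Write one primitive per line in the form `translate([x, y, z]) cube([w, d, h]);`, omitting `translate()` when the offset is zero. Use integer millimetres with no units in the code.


translate([112, 431, 437]) cube([457, 450, 39]);
translate([112, 431, 0]) cube([50, 50, 437]);
translate([519, 431, 0]) cube([50, 50, 437]);
translate([112, 831, 0]) cube([50, 50, 437]);
translate([519, 831, 0]) cube([50, 50, 437]);
translate([112, 858, 476]) cube([457, 23, 477]);
translate([112, 431, 659]) cube([32, 427, 32]);
translate([537, 431, 659]) cube([32, 427, 32]);
translate([112, 431, 476]) cube([32, 32, 183]);
translate([537, 431, 476]) cube([32, 32, 183]);


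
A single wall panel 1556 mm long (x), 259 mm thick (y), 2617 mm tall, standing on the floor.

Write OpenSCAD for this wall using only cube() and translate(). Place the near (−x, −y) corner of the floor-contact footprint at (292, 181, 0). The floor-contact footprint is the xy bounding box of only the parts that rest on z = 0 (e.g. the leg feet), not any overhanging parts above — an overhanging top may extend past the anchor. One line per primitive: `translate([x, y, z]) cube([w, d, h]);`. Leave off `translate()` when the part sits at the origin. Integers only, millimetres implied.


translate([292, 181, 0]) cube([1556, 259, 2617]);


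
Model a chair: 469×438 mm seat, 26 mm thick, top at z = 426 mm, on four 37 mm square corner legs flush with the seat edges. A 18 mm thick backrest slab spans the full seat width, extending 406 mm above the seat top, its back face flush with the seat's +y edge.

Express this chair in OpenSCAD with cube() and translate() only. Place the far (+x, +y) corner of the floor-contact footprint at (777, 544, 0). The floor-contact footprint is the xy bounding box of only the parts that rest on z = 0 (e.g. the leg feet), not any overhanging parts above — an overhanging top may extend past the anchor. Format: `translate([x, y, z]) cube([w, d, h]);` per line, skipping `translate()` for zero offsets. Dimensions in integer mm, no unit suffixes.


translate([308, 106, 400]) cube([469, 438, 26]);
translate([308, 106, 0]) cube([37, 37, 400]);
translate([740, 106, 0]) cube([37, 37, 400]);
translate([308, 507, 0]) cube([37, 37, 400]);
translate([740, 507, 0]) cube([37, 37, 400]);
translate([308, 526, 426]) cube([469, 18, 406]);


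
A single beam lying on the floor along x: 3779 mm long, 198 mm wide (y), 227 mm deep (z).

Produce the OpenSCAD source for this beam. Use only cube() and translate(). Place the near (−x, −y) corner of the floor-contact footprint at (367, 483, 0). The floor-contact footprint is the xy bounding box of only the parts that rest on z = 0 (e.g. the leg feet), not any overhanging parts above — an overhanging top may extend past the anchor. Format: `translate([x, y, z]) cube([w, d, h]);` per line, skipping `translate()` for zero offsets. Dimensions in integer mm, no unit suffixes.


translate([367, 483, 0]) cube([3779, 198, 227]);


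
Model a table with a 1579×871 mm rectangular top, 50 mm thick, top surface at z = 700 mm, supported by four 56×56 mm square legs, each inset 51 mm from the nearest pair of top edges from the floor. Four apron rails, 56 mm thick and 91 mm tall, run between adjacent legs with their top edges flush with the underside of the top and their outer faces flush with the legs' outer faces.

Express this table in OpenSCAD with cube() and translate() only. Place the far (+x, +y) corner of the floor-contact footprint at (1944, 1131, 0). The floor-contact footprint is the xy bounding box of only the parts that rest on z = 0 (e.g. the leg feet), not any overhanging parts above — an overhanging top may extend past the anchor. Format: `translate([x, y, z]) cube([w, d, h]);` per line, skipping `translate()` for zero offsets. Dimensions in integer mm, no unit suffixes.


// leg_h = 700 - 50 = 650
// apron z = 650 - 91 = 559
translate([416, 311, 650]) cube([1579, 871, 50]);
translate([467, 362, 0]) cube([56, 56, 650]);
translate([1888, 362, 0]) cube([56, 56, 650]);
translate([467, 1075, 0]) cube([56, 56, 650]);
translate([1888, 1075, 0]) cube([56, 56, 650]);
translate([523, 362, 559]) cube([1365, 56, 91]);
translate([523, 1075, 559]) cube([1365, 56, 91]);
translate([467, 418, 559]) cube([56, 657, 91]);
translate([1888, 418, 559]) cube([56, 657, 91]);


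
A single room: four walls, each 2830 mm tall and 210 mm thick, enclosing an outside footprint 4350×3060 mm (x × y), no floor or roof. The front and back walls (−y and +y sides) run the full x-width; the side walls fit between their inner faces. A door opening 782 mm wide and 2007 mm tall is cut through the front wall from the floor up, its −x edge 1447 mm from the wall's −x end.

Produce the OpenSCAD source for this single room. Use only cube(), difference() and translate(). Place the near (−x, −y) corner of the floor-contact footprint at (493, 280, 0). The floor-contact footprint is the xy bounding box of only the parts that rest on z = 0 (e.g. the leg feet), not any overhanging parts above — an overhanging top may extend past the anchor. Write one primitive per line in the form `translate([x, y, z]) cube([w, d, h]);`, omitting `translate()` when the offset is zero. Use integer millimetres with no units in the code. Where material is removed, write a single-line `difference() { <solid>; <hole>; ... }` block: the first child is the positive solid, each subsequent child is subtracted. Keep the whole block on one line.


difference() { translate([493, 280, 0]) cube([4350, 210, 2830]); translate([1940, 280, 0]) cube([782, 210, 2007]); }
translate([493, 3130, 0]) cube([4350, 210, 2830]);
translate([493, 490, 0]) cube([210, 2640, 2830]);
translate([4633, 490, 0]) cube([210, 2640, 2830]);


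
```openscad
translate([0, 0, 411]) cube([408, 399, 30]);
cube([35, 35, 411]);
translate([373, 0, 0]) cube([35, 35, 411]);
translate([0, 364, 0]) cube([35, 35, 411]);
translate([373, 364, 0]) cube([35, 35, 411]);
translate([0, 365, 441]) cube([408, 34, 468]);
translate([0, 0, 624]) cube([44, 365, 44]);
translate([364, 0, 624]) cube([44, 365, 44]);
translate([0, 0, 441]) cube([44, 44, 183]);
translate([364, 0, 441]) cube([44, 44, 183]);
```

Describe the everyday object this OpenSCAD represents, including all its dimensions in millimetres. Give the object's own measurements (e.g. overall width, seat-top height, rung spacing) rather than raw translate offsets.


A chair. The seat is a 408×399×30 mm slab with its top at z = 441 mm, on four 35×35 mm corner legs (flush with the seat edges, standing on z = 0). A flat backrest 34 mm thick, 468 mm tall, spans the full seat width and rises from the seat top along its +y edge, rear face flush with the rear of the seat. Two armrests of 44×44 mm section run along each side from the seat's front edge to the front of the backrest, top faces 227 mm above the seat top and outer faces flush with the seat's x-edges; a 44×44 mm post under the front of each armrest stands on the seat at the front corner.


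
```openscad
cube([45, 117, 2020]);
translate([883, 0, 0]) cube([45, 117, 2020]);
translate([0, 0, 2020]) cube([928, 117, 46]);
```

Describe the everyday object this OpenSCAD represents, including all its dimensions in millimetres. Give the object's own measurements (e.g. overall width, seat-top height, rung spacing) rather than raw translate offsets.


A door frame. The clear opening is 838 mm wide and 2020 mm high. Two 45 mm wide jambs, 117 mm deep, stand either side of the opening from the floor to the top of the opening. A 46 mm thick head sits across the top of both jambs, spanning the full outside width of the frame.


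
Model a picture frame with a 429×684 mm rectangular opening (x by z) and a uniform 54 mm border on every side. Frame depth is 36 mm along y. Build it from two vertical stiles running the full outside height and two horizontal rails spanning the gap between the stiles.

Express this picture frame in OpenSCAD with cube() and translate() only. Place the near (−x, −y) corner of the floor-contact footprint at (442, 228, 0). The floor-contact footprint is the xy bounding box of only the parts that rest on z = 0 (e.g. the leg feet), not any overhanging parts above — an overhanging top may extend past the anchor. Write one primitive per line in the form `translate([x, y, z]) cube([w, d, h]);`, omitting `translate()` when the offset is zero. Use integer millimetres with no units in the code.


translate([442, 228, 0]) cube([54, 36, 792]);
translate([925, 228, 0]) cube([54, 36, 792]);
translate([496, 228, 0]) cube([429, 36, 54]);
translate([496, 228, 738]) cube([429, 36, 54]);


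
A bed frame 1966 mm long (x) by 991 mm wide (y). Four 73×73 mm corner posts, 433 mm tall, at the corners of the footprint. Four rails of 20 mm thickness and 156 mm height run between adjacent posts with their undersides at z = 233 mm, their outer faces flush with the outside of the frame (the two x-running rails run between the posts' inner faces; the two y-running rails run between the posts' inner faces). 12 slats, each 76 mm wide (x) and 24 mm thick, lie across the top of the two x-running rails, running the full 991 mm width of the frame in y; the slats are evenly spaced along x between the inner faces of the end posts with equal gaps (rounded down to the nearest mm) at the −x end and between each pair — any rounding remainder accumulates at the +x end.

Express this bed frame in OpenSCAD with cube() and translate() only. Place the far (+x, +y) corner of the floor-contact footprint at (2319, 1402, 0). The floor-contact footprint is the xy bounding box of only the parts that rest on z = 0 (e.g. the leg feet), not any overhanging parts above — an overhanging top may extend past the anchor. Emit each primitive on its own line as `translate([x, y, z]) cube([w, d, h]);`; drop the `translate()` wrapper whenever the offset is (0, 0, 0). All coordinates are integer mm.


translate([353, 411, 0]) cube([73, 73, 433]);
translate([353, 1329, 0]) cube([73, 73, 433]);
translate([2246, 411, 0]) cube([73, 73, 433]);
translate([2246, 1329, 0]) cube([73, 73, 433]);
translate([426, 411, 233]) cube([1820, 20, 156]);
translate([426, 1382, 233]) cube([1820, 20, 156]);
translate([353, 484, 233]) cube([20, 845, 156]);
translate([2299, 484, 233]) cube([20, 845, 156]);
translate([495, 411, 389]) cube([76, 991, 24]);
translate([640, 411, 389]) cube([76, 991, 24]);
translate([785, 411, 389]) cube([76, 991, 24]);
translate([930, 411, 389]) cube([76, 991, 24]);
translate([1075, 411, 389]) cube([76, 991, 24]);
translate([1220, 411, 389]) cube([76, 991, 24]);
translate([1365, 411, 389]) cube([76, 991, 24]);
translate([1510, 411, 389]) cube([76, 991, 24]);
translate([1655, 411, 389]) cube([76, 991, 24]);
translate([1800, 411, 389]) cube([76, 991, 24]);
translate([1945, 411, 389]) cube([76, 991, 24]);
translate([2090, 411, 389]) cube([76, 991, 24]);


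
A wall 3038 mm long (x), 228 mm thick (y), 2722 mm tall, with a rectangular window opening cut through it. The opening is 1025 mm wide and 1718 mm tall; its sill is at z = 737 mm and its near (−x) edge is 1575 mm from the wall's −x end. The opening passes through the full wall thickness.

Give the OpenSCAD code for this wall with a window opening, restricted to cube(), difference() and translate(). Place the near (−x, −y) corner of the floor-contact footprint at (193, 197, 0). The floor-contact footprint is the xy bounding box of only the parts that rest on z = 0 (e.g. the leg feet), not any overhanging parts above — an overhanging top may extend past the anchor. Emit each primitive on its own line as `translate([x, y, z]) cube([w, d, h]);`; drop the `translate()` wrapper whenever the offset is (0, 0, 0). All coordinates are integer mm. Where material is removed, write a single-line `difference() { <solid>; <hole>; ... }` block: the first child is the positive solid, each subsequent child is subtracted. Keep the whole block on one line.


difference() { translate([193, 197, 0]) cube([3038, 228, 2722]); translate([1768, 197, 737]) cube([1025, 228, 1718]); }


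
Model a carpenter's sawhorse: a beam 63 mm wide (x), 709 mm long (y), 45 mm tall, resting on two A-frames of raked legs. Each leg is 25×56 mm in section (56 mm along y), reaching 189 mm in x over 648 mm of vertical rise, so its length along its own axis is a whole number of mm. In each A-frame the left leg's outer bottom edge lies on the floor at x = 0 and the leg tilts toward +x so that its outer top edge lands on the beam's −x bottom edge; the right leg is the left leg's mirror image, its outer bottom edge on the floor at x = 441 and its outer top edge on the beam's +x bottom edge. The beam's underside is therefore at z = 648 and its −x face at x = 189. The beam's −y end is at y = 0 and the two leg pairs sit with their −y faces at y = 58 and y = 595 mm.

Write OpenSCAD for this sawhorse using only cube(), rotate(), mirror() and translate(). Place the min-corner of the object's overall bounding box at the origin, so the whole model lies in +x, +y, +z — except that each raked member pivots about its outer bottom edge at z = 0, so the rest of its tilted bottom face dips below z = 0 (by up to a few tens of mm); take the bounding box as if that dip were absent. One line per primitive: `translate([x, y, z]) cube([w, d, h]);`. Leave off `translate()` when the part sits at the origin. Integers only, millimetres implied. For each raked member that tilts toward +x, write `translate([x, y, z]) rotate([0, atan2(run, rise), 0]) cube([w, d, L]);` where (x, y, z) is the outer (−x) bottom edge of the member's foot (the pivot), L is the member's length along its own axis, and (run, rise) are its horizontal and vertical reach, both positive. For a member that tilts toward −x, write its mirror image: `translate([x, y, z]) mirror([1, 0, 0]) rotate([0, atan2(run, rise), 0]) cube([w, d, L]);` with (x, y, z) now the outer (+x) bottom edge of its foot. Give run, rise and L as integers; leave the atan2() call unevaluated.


translate([189, 0, 648]) cube([63, 709, 45]);
translate([0, 58, 0]) rotate([0, atan2(189, 648), 0]) cube([25, 56, 675]);
translate([441, 58, 0]) mirror([1, 0, 0]) rotate([0, atan2(189, 648), 0]) cube([25, 56, 675]);
translate([0, 595, 0]) rotate([0, atan2(189, 648), 0]) cube([25, 56, 675]);
translate([441, 595, 0]) mirror([1, 0, 0]) rotate([0, atan2(189, 648), 0]) cube([25, 56, 675]);


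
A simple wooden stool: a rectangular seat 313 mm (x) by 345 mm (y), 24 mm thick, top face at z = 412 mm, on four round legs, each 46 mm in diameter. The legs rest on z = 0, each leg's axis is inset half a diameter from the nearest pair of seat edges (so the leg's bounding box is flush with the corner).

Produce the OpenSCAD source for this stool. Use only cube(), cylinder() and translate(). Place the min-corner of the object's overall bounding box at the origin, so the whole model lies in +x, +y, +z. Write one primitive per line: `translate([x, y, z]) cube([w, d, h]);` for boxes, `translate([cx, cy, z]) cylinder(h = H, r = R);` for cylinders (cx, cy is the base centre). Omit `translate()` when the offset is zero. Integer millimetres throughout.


translate([0, 0, 388]) cube([313, 345, 24]);
translate([23, 23, 0]) cylinder(h = 388, r = 23);
translate([290, 23, 0]) cylinder(h = 388, r = 23);
translate([23, 322, 0]) cylinder(h = 388, r = 23);
translate([290, 322, 0]) cylinder(h = 388, r = 23);


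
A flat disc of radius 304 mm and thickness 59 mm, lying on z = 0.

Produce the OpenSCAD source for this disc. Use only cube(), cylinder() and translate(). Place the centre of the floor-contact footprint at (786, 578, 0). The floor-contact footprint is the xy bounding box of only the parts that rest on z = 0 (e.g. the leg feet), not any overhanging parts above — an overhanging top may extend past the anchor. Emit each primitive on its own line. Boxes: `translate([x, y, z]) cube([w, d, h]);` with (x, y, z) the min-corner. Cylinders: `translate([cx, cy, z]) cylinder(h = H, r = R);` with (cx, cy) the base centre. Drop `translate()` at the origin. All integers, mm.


translate([786, 578, 0]) cylinder(h = 59, r = 304);


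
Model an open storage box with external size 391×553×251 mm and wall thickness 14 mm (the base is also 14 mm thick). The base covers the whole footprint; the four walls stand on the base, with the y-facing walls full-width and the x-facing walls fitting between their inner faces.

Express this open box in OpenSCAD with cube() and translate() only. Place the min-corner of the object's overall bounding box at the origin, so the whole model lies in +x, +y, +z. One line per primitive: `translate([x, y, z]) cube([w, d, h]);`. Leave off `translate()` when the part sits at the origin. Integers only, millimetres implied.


cube([391, 553, 14]);
translate([0, 0, 14]) cube([391, 14, 237]);
translate([0, 539, 14]) cube([391, 14, 237]);
translate([0, 14, 14]) cube([14, 525, 237]);
translate([377, 14, 14]) cube([14, 525, 237]);


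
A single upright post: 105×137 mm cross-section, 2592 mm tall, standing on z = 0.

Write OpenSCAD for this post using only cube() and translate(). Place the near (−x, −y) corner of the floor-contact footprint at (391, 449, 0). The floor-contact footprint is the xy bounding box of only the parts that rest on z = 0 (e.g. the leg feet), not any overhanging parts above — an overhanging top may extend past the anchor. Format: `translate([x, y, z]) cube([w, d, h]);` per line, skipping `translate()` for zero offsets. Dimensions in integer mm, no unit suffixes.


translate([391, 449, 0]) cube([105, 137, 2592]);


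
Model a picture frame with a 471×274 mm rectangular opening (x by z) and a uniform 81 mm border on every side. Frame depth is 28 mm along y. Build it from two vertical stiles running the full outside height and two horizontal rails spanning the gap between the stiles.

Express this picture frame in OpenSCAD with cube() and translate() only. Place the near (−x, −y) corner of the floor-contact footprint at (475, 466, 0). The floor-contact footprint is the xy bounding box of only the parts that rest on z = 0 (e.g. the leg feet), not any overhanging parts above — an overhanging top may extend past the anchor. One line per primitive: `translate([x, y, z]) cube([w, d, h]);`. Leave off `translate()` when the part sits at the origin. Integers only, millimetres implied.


translate([475, 466, 0]) cube([81, 28, 436]);
translate([1027, 466, 0]) cube([81, 28, 436]);
translate([556, 466, 0]) cube([471, 28, 81]);
translate([556, 466, 355]) cube([471, 28, 81]);


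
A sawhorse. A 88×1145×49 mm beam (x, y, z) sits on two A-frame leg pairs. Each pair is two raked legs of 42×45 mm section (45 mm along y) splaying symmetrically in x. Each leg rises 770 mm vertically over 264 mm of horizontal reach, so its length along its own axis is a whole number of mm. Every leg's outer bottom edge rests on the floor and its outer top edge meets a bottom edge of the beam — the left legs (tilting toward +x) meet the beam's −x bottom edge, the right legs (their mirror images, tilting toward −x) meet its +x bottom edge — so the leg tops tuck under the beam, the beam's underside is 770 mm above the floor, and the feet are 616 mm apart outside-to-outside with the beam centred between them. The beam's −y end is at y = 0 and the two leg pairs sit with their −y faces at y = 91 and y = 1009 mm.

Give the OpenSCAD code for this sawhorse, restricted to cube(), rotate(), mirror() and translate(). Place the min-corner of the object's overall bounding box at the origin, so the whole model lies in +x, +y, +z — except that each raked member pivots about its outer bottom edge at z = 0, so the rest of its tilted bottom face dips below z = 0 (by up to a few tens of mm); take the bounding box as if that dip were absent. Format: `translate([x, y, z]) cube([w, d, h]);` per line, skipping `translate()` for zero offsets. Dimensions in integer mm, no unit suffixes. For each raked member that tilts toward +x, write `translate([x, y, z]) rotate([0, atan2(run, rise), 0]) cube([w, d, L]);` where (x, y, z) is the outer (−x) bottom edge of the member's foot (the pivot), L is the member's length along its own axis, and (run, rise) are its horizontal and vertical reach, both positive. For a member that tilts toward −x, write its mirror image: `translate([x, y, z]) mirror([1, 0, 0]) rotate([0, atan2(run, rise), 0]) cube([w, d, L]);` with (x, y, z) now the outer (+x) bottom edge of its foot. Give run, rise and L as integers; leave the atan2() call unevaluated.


translate([264, 0, 770]) cube([88, 1145, 49]);
translate([0, 91, 0]) rotate([0, atan2(264, 770), 0]) cube([42, 45, 814]);
translate([616, 91, 0]) mirror([1, 0, 0]) rotate([0, atan2(264, 770), 0]) cube([42, 45, 814]);
translate([0, 1009, 0]) rotate([0, atan2(264, 770), 0]) cube([42, 45, 814]);
translate([616, 1009, 0]) mirror([1, 0, 0]) rotate([0, atan2(264, 770), 0]) cube([42, 45, 814]);


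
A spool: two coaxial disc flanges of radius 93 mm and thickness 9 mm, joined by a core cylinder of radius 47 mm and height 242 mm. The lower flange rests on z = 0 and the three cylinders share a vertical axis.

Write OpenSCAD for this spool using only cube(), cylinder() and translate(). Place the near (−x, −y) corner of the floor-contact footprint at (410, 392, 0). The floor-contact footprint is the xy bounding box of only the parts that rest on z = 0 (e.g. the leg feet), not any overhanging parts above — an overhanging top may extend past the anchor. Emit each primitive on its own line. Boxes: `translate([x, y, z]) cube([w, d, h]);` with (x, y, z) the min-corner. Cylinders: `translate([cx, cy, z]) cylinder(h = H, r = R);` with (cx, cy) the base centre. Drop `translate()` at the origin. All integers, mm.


translate([503, 485, 0]) cylinder(h = 9, r = 93);
translate([503, 485, 9]) cylinder(h = 242, r = 47);
translate([503, 485, 251]) cylinder(h = 9, r = 93);


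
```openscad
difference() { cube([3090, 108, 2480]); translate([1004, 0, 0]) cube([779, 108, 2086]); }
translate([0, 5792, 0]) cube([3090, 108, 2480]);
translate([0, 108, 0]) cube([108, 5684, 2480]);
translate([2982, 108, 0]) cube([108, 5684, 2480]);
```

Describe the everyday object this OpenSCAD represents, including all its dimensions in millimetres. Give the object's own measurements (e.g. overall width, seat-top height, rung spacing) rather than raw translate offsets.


A single room: four walls, each 2480 mm tall and 108 mm thick, enclosing an outside footprint 3090×5900 mm (x × y), no floor or roof. The front and back walls (−y and +y sides) run the full x-width; the side walls fit between their inner faces. A door opening 779 mm wide and 2086 mm tall is cut through the front wall from the floor up, its −x edge 1004 mm from the wall's −x end.


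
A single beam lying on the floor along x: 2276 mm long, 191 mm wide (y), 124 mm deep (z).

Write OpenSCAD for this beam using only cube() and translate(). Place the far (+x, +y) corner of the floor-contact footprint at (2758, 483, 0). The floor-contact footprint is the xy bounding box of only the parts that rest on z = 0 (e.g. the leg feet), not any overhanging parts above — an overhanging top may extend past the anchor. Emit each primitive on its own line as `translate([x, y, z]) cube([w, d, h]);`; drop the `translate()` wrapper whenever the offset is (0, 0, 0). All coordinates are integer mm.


translate([482, 292, 0]) cube([2276, 191, 124]);


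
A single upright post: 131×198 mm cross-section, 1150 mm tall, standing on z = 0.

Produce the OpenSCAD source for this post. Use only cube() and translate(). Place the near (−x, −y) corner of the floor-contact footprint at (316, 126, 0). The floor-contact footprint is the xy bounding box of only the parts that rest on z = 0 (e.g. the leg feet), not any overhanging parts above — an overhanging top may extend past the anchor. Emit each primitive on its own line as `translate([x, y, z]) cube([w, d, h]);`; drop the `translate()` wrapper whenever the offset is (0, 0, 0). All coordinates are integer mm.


translate([316, 126, 0]) cube([131, 198, 1150]);


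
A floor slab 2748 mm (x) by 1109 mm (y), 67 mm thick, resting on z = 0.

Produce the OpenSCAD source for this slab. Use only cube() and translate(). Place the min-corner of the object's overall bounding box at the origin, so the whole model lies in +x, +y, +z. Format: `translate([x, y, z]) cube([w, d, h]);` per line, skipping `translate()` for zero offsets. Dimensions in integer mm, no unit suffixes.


cube([2748, 1109, 67]);


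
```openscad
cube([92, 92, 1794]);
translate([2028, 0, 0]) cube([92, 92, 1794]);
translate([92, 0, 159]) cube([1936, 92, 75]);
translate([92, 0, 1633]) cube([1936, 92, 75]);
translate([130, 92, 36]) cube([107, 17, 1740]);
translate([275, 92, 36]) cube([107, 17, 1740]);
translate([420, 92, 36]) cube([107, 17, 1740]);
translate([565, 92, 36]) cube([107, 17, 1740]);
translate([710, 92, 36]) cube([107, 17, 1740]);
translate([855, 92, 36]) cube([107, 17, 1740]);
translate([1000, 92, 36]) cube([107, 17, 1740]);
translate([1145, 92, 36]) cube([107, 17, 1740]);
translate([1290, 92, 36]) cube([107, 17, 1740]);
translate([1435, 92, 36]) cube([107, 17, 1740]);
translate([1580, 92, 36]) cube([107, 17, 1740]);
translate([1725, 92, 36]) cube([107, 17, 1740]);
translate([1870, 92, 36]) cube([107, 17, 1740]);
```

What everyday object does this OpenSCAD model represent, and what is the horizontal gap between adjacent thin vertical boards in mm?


A fence section. The picket gap is 38 mm.

Two posts, two rails, 13 pickets — a fence section. Span 1936 mm holds 13 pickets of 107 mm with 14 equal gaps: ⌊(1936 − 13·107) / 14⌋ = 38 mm.


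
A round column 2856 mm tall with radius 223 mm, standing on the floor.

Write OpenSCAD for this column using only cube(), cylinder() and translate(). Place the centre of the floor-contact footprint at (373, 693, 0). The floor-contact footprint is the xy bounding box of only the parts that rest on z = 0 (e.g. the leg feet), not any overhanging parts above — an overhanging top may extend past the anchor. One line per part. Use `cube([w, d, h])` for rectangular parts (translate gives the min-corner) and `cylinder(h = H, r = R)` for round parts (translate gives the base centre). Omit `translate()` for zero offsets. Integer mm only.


translate([373, 693, 0]) cylinder(h = 2856, r = 223);


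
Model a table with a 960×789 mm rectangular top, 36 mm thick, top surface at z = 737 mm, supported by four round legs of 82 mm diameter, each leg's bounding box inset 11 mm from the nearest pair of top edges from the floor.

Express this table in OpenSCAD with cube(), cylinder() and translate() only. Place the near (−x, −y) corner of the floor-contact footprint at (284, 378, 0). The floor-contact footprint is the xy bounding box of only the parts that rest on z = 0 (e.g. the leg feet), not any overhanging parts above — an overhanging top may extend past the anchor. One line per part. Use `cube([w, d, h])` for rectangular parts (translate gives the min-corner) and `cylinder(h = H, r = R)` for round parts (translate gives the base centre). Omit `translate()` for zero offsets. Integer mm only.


translate([273, 367, 701]) cube([960, 789, 36]);
translate([325, 419, 0]) cylinder(h = 701, r = 41);
translate([1181, 419, 0]) cylinder(h = 701, r = 41);
translate([325, 1104, 0]) cylinder(h = 701, r = 41);
translate([1181, 1104, 0]) cylinder(h = 701, r = 41);


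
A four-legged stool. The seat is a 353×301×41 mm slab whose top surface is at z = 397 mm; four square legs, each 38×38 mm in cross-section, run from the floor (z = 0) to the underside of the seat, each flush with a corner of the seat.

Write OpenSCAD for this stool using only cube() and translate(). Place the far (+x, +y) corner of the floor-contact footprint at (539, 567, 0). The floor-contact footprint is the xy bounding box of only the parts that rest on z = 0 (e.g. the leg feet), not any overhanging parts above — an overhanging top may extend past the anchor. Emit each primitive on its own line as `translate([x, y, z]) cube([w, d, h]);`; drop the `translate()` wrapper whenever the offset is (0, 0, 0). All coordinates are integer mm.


translate([186, 266, 356]) cube([353, 301, 41]);
translate([186, 266, 0]) cube([38, 38, 356]);
translate([501, 266, 0]) cube([38, 38, 356]);
translate([186, 529, 0]) cube([38, 38, 356]);
translate([501, 529, 0]) cube([38, 38, 356]);


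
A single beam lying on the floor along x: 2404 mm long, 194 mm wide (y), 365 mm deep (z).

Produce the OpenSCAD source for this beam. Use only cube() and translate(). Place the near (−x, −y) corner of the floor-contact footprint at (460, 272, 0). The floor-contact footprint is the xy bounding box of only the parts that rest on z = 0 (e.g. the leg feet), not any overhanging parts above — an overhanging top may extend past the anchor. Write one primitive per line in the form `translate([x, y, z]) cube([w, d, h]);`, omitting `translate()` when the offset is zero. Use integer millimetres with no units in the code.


translate([460, 272, 0]) cube([2404, 194, 365]);


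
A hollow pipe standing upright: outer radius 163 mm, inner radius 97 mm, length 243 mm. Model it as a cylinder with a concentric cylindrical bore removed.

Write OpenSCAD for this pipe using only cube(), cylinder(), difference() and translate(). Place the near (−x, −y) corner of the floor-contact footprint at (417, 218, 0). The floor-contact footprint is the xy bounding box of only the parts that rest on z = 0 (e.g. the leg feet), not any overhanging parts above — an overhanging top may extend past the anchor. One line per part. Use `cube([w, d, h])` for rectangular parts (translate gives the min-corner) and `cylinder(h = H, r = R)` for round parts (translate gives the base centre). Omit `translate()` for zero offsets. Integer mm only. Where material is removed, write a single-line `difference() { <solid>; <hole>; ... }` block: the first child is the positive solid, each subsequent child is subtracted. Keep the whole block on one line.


difference() { translate([580, 381, 0]) cylinder(h = 243, r = 163); translate([580, 381, 0]) cylinder(h = 243, r = 97); }


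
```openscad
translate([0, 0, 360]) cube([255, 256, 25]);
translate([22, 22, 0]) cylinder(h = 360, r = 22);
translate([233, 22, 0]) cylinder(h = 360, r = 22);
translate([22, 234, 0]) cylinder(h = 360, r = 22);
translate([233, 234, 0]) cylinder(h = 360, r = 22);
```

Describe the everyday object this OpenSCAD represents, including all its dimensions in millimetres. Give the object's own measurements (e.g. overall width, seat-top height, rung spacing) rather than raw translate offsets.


A simple wooden stool: a rectangular seat 255 mm (x) by 256 mm (y), 25 mm thick, top face at z = 385 mm, on four round legs, each 44 mm in diameter. The legs rest on z = 0, each leg's axis is inset half a diameter from the nearest pair of seat edges (so the leg's bounding box is flush with the corner).


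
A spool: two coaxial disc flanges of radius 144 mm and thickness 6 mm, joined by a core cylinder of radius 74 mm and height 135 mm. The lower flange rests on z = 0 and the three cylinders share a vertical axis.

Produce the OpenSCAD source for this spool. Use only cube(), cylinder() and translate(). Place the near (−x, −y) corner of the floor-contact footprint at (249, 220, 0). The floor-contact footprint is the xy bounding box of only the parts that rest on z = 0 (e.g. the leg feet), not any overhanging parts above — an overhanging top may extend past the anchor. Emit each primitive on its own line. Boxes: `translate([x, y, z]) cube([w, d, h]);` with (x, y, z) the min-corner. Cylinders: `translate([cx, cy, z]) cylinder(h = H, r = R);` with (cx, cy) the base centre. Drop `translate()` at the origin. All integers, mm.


translate([393, 364, 0]) cylinder(h = 6, r = 144);
translate([393, 364, 6]) cylinder(h = 135, r = 74);
translate([393, 364, 141]) cylinder(h = 6, r = 144);


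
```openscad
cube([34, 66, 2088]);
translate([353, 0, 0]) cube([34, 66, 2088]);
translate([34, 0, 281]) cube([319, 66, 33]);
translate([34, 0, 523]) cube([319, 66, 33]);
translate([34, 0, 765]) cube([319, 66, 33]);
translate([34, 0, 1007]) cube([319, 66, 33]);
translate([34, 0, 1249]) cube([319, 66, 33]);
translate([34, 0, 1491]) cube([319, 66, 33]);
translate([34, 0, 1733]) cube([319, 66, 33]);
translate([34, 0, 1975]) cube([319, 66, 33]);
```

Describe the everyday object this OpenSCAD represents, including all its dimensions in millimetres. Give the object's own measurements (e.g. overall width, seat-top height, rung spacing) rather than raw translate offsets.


A straight ladder. Two 34×66 mm vertical rails, 2088 mm tall, stand 387 mm apart (outside-to-outside) with their front faces coplanar on the −y side. 8 rungs, each 66 mm deep and 33 mm tall, span between the inner faces of the rails, front faces flush with the rails. The lowest rung's underside is at z = 281 mm and rungs are spaced 242 mm apart (underside to underside).


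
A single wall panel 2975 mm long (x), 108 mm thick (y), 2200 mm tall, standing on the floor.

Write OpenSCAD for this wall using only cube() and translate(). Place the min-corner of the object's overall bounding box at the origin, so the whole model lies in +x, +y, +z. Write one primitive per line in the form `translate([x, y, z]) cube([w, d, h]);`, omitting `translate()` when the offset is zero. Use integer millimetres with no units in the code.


cube([2975, 108, 2200]);


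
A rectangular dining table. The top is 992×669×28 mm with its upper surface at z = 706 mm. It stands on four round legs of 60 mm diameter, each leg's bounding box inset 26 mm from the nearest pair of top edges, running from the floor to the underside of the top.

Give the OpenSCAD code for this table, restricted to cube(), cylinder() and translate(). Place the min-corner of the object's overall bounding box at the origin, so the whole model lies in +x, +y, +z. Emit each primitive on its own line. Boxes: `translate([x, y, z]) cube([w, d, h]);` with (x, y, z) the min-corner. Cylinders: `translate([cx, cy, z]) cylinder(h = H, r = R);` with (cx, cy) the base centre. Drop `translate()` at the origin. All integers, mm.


translate([0, 0, 678]) cube([992, 669, 28]);
translate([56, 56, 0]) cylinder(h = 678, r = 30);
translate([936, 56, 0]) cylinder(h = 678, r = 30);
translate([56, 613, 0]) cylinder(h = 678, r = 30);
translate([936, 613, 0]) cylinder(h = 678, r = 30);


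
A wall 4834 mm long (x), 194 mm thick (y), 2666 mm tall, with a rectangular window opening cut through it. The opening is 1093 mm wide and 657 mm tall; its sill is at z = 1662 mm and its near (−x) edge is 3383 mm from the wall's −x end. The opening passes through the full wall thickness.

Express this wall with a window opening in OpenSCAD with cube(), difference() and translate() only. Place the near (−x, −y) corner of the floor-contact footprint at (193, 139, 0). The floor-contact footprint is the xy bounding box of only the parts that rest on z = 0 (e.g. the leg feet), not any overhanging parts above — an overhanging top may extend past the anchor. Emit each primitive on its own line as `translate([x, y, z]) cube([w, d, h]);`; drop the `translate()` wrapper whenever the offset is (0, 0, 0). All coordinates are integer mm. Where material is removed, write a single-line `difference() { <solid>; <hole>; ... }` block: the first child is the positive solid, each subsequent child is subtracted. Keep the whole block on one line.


difference() { translate([193, 139, 0]) cube([4834, 194, 2666]); translate([3576, 139, 1662]) cube([1093, 194, 657]); }


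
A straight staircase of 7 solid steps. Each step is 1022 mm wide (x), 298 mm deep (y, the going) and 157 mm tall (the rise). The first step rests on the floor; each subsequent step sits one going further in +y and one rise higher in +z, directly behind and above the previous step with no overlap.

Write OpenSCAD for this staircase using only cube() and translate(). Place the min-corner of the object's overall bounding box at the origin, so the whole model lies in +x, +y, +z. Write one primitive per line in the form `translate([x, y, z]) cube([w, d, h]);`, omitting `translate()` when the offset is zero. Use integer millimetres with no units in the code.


cube([1022, 298, 157]);
translate([0, 298, 157]) cube([1022, 298, 157]);
translate([0, 596, 314]) cube([1022, 298, 157]);
translate([0, 894, 471]) cube([1022, 298, 157]);
translate([0, 1192, 628]) cube([1022, 298, 157]);
translate([0, 1490, 785]) cube([1022, 298, 157]);
translate([0, 1788, 942]) cube([1022, 298, 157]);


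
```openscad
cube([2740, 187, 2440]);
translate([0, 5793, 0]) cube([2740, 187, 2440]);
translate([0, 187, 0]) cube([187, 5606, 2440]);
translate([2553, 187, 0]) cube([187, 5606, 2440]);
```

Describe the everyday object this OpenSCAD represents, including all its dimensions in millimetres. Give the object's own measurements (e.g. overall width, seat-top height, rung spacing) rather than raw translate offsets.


The wall frame of a small rectangular building: four walls, each 2440 mm tall and 187 mm thick, enclosing a footprint 2740 mm (x) by 5980 mm (y) outside-to-outside, with no floor or roof. The front and back walls (the −y and +y sides) span the full width; the two side walls fit between them.


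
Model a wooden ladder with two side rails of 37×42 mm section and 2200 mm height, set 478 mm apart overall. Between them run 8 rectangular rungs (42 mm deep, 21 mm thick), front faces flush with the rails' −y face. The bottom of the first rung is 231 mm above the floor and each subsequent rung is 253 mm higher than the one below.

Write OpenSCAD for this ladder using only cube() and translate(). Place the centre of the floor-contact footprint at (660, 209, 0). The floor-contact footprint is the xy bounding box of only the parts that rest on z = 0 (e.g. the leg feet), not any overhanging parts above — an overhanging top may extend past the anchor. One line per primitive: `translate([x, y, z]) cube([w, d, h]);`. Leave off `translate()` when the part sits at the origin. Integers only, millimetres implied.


translate([421, 188, 0]) cube([37, 42, 2200]);
translate([862, 188, 0]) cube([37, 42, 2200]);
translate([458, 188, 231]) cube([404, 42, 21]);
translate([458, 188, 484]) cube([404, 42, 21]);
translate([458, 188, 737]) cube([404, 42, 21]);
translate([458, 188, 990]) cube([404, 42, 21]);
translate([458, 188, 1243]) cube([404, 42, 21]);
translate([458, 188, 1496]) cube([404, 42, 21]);
translate([458, 188, 1749]) cube([404, 42, 21]);
translate([458, 188, 2002]) cube([404, 42, 21]);


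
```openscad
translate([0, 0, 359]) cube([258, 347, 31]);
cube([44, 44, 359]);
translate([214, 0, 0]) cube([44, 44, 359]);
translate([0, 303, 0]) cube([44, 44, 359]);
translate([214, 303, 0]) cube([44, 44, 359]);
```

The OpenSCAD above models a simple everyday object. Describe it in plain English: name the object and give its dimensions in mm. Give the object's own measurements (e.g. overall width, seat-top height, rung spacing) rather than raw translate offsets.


A four-legged stool. The seat is a 258×347×31 mm slab whose top surface is at z = 390 mm; four square legs, each 44×44 mm in cross-section, run from the floor (z = 0) to the underside of the seat, each flush with a corner of the seat.


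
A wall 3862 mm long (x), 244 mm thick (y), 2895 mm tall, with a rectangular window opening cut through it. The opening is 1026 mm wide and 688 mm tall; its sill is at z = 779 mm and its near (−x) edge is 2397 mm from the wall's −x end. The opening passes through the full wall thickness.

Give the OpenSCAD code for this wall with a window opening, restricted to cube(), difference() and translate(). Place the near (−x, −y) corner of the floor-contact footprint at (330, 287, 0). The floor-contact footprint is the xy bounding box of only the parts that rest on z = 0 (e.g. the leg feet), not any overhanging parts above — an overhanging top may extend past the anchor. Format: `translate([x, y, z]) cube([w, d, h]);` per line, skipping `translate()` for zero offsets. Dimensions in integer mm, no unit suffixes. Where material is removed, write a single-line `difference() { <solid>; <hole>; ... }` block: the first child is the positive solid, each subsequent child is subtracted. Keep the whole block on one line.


difference() { translate([330, 287, 0]) cube([3862, 244, 2895]); translate([2727, 287, 779]) cube([1026, 244, 688]); }
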